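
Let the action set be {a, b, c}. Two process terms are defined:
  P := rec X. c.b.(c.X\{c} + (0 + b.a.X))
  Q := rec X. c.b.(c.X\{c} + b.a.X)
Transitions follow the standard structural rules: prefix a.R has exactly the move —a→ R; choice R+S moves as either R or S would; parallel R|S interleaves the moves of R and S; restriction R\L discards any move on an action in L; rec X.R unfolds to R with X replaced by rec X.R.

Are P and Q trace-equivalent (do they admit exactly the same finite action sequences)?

YES

LTS(P): 5 reachable states
  m0 = rec X. c.b.(c.X\{c} + (0 + b.a.X)) ⊢ =c=> m1
  m1 = b.(c.(rec X. c.b.(c.X\{c} + (0 + b.a.X)))\{c} + (0 + b.a.(rec X. c.b.(c.X\{c} + (0 + b.a.X))))) ⊢ =b=> m2
  m2 = c.(rec X. c.b.(c.X\{c} + (0 + b.a.X)))\{c} + (0 + b.a.(rec X. c.b.(c.X\{c} + (0 + b.a.X)))) ⊢ =b=> m3, =c=> m4
  m3 = a.(rec X. c.b.(c.X\{c} + (0 + b.a.X))) ⊢ =a=> m0
  m4 = (rec X. c.b.(c.X\{c} + (0 + b.a.X)))\{c} ⊢ ·
LTS(Q): 5 reachable states
  n0 = rec X. c.b.(c.X\{c} + b.a.X) ⊢ =c=> n1
  n1 = b.(c.(rec X. c.b.(c.X\{c} + b.a.X))\{c} + b.a.(rec X. c.b.(c.X\{c} + b.a.X))) ⊢ =b=> n2
  n2 = c.(rec X. c.b.(c.X\{c} + b.a.X))\{c} + b.a.(rec X. c.b.(c.X\{c} + b.a.X)) ⊢ =b=> n3, =c=> n4
  n3 = a.(rec X. c.b.(c.X\{c} + b.a.X)) ⊢ =a=> n0
  n4 = (rec X. c.b.(c.X\{c} + b.a.X))\{c} ⊢ ·
Partition-refinement fixed point:
  B0 = {m0, n0}
  B1 = {m1, n1}
  B2 = {m2, n2}
  B3 = {m4, n4}
  B4 = {m3, n3}
m0 ∈ B0, n0 ∈ B0 → same block
Bisimilar ⇒ trace-equivalent.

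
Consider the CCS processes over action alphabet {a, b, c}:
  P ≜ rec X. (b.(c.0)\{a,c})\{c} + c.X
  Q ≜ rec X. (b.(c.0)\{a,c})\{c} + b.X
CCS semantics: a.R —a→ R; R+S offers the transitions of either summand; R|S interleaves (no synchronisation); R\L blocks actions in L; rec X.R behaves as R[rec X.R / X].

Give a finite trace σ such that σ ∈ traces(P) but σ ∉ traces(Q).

c

LTS(P): 2 reachable states
  p0 = rec X. (b.(c.0)\{a,c})\{c} + c.X :: —b→ p1, —c→ p0
  p1 = (c.0)\{a,c}\{c} :: ∅
LTS(Q): 2 reachable states
  q0 = rec X. (b.(c.0)\{a,c})\{c} + b.X :: —b→ q0, —b→ q1
  q1 = (c.0)\{a,c}\{c} :: ∅
Run σ = ⟨c⟩ on P: start {p0}
  step 1 (c): {p0}
  — P admits the full trace.
Run σ = ⟨c⟩ on Q: start {q0}
  step 1 (c): ∅ (Q stuck)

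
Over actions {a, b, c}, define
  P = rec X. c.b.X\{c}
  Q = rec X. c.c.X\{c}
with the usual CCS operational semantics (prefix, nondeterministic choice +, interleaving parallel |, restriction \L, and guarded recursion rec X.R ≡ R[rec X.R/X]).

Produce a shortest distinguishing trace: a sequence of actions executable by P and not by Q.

Reachable graph of P (3 states):
  p0 = rec X. c.b.X\{c} → —c→ p1
  p1 = b.(rec X. c.b.X\{c})\{c} → —b→ p2
  p2 = (rec X. c.b.X\{c})\{c} → (no moves)
Reachable graph of Q (3 states):
  q0 = rec X. c.c.X\{c} → —c→ q1
  q1 = c.(rec X. c.c.X\{c})\{c} → —c→ q2
  q2 = (rec X. c.c.X\{c})\{c} → (no moves)
Run σ = ⟨cb⟩ on P: start {p0}
  [1] c ⇒ {p1}
  [2] b ⇒ {p2}
  P completes σ.
Run σ = ⟨cb⟩ on Q: start {q0}
  [1] c ⇒ {q1}
  [2] b ⇒ no successor for Q

cb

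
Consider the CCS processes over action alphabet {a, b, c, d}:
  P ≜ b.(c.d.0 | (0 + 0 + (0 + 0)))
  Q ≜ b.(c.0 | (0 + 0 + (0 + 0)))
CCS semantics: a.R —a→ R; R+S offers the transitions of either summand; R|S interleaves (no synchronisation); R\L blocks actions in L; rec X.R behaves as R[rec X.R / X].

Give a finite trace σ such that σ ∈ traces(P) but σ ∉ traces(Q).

Reachable graph of P (4 states):
  m0 = b.(c.d.0 | (0 + 0 + (0 + 0))) has moves ··b··> m1
  m1 = c.d.0 | (0 + 0 + (0 + 0)) has moves ··c··> m2
  m2 = d.0 | (0 + 0 + (0 + 0)) has moves ··d··> m3
  m3 = 0 | (0 + 0 + (0 + 0)) has moves deadlocked
Reachable graph of Q (3 states):
  n0 = b.(c.0 | (0 + 0 + (0 + 0))) has moves ··b··> n1
  n1 = c.0 | (0 + 0 + (0 + 0)) has moves ··c··> n2
  n2 = 0 | (0 + 0 + (0 + 0)) has moves deadlocked
Run σ = ⟨bcd⟩ on P: start {m0}
  step 1 (b): {m1}
  step 2 (c): {m2}
  step 3 (d): {m3}
  P completes σ.
Run σ = ⟨bcd⟩ on Q: start {n0}
  step 1 (b): {n1}
  step 2 (c): {n2}
  step 3 (d): no successor for Q

bcd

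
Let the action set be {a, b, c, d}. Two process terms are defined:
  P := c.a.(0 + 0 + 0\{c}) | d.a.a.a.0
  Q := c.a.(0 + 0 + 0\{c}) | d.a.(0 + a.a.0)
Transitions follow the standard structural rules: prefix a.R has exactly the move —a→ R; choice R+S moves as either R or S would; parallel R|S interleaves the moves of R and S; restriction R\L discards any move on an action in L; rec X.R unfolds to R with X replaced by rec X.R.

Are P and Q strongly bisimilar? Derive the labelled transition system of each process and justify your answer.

Reachable graph of P (15 states):
  s0 = c.a.(0 + 0 + 0\{c}) | d.a.a.a.0 has moves =c=> s1, =d=> s2
  s1 = a.(0 + 0 + 0\{c}) | d.a.a.a.0 has moves =a=> s3, =d=> s4
  s2 = c.a.(0 + 0 + 0\{c}) | a.a.a.0 has moves =a=> s5, =c=> s4
  s3 = (0 + 0 + 0\{c}) | d.a.a.a.0 has moves =d=> s6
  s4 = a.(0 + 0 + 0\{c}) | a.a.a.0 has moves =a=> s6, =a=> s7
  s5 = c.a.(0 + 0 + 0\{c}) | a.a.0 has moves =a=> s8, =c=> s7
  s6 = (0 + 0 + 0\{c}) | a.a.a.0 has moves =a=> s9
  s7 = a.(0 + 0 + 0\{c}) | a.a.0 has moves =a=> s10, =a=> s9
  s8 = c.a.(0 + 0 + 0\{c}) | a.0 has moves =a=> s11, =c=> s10
  s9 = (0 + 0 + 0\{c}) | a.a.0 has moves =a=> s12
  s10 = a.(0 + 0 + 0\{c}) | a.0 has moves =a=> s12, =a=> s13
  s11 = c.a.(0 + 0 + 0\{c}) | 0 has moves =c=> s13
  s12 = (0 + 0 + 0\{c}) | a.0 has moves =a=> s14
  s13 = a.(0 + 0 + 0\{c}) | 0 has moves =a=> s14
  s14 = (0 + 0 + 0\{c}) | 0 has moves deadlocked
Reachable graph of Q (15 states):
  t0 = c.a.(0 + 0 + 0\{c}) | d.a.(0 + a.a.0) has moves =c=> t1, =d=> t2
  t1 = a.(0 + 0 + 0\{c}) | d.a.(0 + a.a.0) has moves =a=> t3, =d=> t4
  t2 = c.a.(0 + 0 + 0\{c}) | a.(0 + a.a.0) has moves =a=> t5, =c=> t4
  t3 = (0 + 0 + 0\{c}) | d.a.(0 + a.a.0) has moves =d=> t6
  t4 = a.(0 + 0 + 0\{c}) | a.(0 + a.a.0) has moves =a=> t6, =a=> t7
  t5 = c.a.(0 + 0 + 0\{c}) | (0 + a.a.0) has moves =a=> t8, =c=> t7
  t6 = (0 + 0 + 0\{c}) | a.(0 + a.a.0) has moves =a=> t9
  t7 = a.(0 + 0 + 0\{c}) | (0 + a.a.0) has moves =a=> t10, =a=> t9
  t8 = c.a.(0 + 0 + 0\{c}) | a.0 has moves =a=> t11, =c=> t10
  t9 = (0 + 0 + 0\{c}) | (0 + a.a.0) has moves =a=> t12
  t10 = a.(0 + 0 + 0\{c}) | a.0 has moves =a=> t12, =a=> t13
  t11 = c.a.(0 + 0 + 0\{c}) | 0 has moves =c=> t13
  t12 = (0 + 0 + 0\{c}) | a.0 has moves =a=> t14
  t13 = a.(0 + 0 + 0\{c}) | 0 has moves =a=> t14
  t14 = (0 + 0 + 0\{c}) | 0 has moves deadlocked
Partition-refinement fixed point:
  B0 = {s0, t0}
  B1 = {s1, t1}
  B2 = {s4, t4}
  B3 = {s6, s7, t6, t7}
  B4 = {s10, s9, t10, t9}
  B5 = {s12, s13, t12, t13}
  B6 = {s14, t14}
  B7 = {s3, t3}
  B8 = {s2, t2}
  B9 = {s5, t5}
  B10 = {s8, t8}
  B11 = {s11, t11}
s0 ∈ B0, t0 ∈ B0 → same block

bisimilar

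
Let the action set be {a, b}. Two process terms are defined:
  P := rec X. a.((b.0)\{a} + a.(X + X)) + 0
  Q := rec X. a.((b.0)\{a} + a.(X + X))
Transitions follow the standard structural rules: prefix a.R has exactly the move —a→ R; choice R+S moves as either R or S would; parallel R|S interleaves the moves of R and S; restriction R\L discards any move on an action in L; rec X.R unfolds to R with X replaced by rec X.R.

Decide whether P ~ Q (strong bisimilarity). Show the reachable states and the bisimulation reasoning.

YES

P's transition system — 4 states:
  m0 = rec X. a.((b.0)\{a} + a.(X + X)) + 0 → --a--▸ m1
  m1 = (b.0)\{a} + a.((rec X. a.((b.0)\{a} + a.(X + X)) + 0) + (rec X. a.((b.0)\{a} + a.(X + X)) + 0)) → --a--▸ m2, --b--▸ m3
  m2 = (rec X. a.((b.0)\{a} + a.(X + X)) + 0) + (rec X. a.((b.0)\{a} + a.(X + X)) + 0) → --a--▸ m1
  m3 = 0\{a} → deadlocked
Q's transition system — 4 states:
  n0 = rec X. a.((b.0)\{a} + a.(X + X)) → --a--▸ n1
  n1 = (b.0)\{a} + a.((rec X. a.((b.0)\{a} + a.(X + X))) + (rec X. a.((b.0)\{a} + a.(X + X)))) → --a--▸ n2, --b--▸ n3
  n2 = (rec X. a.((b.0)\{a} + a.(X + X))) + (rec X. a.((b.0)\{a} + a.(X + X))) → --a--▸ n1
  n3 = 0\{a} → deadlocked
Partition-refinement fixed point:
  B0 = {m0, m2, n0, n2}
  B1 = {m1, n1}
  B2 = {m3, n3}
m0 ∈ B0, n0 ∈ B0 → same block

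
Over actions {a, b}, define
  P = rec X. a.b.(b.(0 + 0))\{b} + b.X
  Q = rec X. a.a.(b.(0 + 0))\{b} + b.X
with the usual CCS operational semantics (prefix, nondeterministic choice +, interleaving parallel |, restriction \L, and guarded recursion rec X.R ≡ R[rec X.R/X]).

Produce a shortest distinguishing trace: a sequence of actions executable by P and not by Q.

P's transition system — 3 states:
  m0 = rec X. a.b.(b.(0 + 0))\{b} + b.X :: --a--▸ m1, --b--▸ m0
  m1 = b.(b.(0 + 0))\{b} :: --b--▸ m2
  m2 = (b.(0 + 0))\{b} :: stopped
Q's transition system — 3 states:
  n0 = rec X. a.a.(b.(0 + 0))\{b} + b.X :: --a--▸ n1, --b--▸ n0
  n1 = a.(b.(0 + 0))\{b} :: --a--▸ n2
  n2 = (b.(0 + 0))\{b} :: stopped
Trace ⟨ab⟩ through P, begin at {m0}:
  step 1 (a): {m1}
  step 2 (b): {m2}
  P completes σ.
Trace ⟨ab⟩ through Q, begin at {n0}:
  step 1 (a): {n1}
  step 2 (b): no successor for Q

ab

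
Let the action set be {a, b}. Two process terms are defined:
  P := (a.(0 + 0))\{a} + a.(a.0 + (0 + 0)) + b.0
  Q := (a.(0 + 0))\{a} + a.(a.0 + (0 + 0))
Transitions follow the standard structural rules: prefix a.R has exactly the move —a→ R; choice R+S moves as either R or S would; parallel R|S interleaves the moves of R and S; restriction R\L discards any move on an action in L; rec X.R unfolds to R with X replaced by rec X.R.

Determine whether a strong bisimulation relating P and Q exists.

NO

Reachable graph of P (3 states):
  m0 = (a.(0 + 0))\{a} + a.(a.0 + (0 + 0)) + b.0 | -a-> m1, -b-> m2
  m1 = a.0 + (0 + 0) | -a-> m2
  m2 = 0 | stopped
Reachable graph of Q (3 states):
  n0 = (a.(0 + 0))\{a} + a.(a.0 + (0 + 0)) | -a-> n1
  n1 = a.0 + (0 + 0) | -a-> n2
  n2 = 0 | stopped
Bisimilarity quotient blocks:
  B0 = {m0}
  B1 = {m1, n1}
  B2 = {m2, n2}
  B3 = {n0}
m0 ∈ B0, n0 ∈ B3 → different blocks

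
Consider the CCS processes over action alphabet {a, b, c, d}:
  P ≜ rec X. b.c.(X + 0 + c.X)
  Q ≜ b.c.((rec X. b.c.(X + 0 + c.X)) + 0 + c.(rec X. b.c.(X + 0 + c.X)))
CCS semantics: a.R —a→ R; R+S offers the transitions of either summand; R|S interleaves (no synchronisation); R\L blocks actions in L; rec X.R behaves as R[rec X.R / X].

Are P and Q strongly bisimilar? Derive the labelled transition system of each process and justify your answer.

LTS(P): 3 reachable states
  u0 = rec X. b.c.(X + 0 + c.X) ⊢ ··b··> u1
  u1 = c.((rec X. b.c.(X + 0 + c.X)) + 0 + c.(rec X. b.c.(X + 0 + c.X))) ⊢ ··c··> u2
  u2 = (rec X. b.c.(X + 0 + c.X)) + 0 + c.(rec X. b.c.(X + 0 + c.X)) ⊢ ··b··> u1, ··c··> u0
LTS(Q): 4 reachable states
  v0 = b.c.((rec X. b.c.(X + 0 + c.X)) + 0 + c.(rec X. b.c.(X + 0 + c.X))) ⊢ ··b··> v1
  v1 = c.((rec X. b.c.(X + 0 + c.X)) + 0 + c.(rec X. b.c.(X + 0 + c.X))) ⊢ ··c··> v2
  v2 = (rec X. b.c.(X + 0 + c.X)) + 0 + c.(rec X. b.c.(X + 0 + c.X)) ⊢ ··b··> v1, ··c··> v3
  v3 = rec X. b.c.(X + 0 + c.X) ⊢ ··b··> v1
Partition-refinement fixed point:
  B0 = {u0, v0, v3}
  B1 = {u1, v1}
  B2 = {u2, v2}
u0 ∈ B0, v0 ∈ B0 → same block

YES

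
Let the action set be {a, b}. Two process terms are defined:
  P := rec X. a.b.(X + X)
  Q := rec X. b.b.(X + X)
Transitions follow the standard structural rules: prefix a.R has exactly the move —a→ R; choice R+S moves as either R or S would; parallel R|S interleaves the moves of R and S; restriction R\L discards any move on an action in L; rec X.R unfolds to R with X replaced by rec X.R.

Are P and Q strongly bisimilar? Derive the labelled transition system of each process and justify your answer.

Reachable graph of P (3 states):
  m0 = rec X. a.b.(X + X) :: ··a··> m1
  m1 = b.((rec X. a.b.(X + X)) + (rec X. a.b.(X + X))) :: ··b··> m2
  m2 = (rec X. a.b.(X + X)) + (rec X. a.b.(X + X)) :: ··a··> m1
Reachable graph of Q (3 states):
  n0 = rec X. b.b.(X + X) :: ··b··> n1
  n1 = b.((rec X. b.b.(X + X)) + (rec X. b.b.(X + X))) :: ··b··> n2
  n2 = (rec X. b.b.(X + X)) + (rec X. b.b.(X + X)) :: ··b··> n1
Bisimilarity quotient blocks:
  B0 = {m0, m2}
  B1 = {m1}
  B2 = {n0, n1, n2}
m0 ∈ B0, n0 ∈ B2 → different blocks

not bisimilar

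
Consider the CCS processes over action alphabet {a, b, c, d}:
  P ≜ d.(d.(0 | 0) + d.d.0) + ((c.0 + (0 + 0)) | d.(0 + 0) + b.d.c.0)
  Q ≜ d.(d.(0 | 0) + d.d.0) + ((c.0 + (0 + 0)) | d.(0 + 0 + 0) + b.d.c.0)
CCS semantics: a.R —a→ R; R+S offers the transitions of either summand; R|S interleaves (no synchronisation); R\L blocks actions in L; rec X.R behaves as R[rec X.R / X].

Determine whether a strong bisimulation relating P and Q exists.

bisimilar

LTS(P): 10 reachable states
  s0 = d.(d.(0 | 0) + d.d.0) + ((c.0 + (0 + 0)) | d.(0 + 0) + b.d.c.0) ⊢ -b-> s1, -c-> s2, -d-> s3, -d-> s4
  s1 = d.c.0 ⊢ -d-> s5
  s2 = 0 | d.(0 + 0) ⊢ -d-> s6
  s3 = (c.0 + (0 + 0)) | (0 + 0) ⊢ -c-> s6
  s4 = d.(0 | 0) + d.d.0 ⊢ -d-> s7, -d-> s8
  s5 = c.0 ⊢ -c-> s9
  s6 = 0 | (0 + 0) ⊢ ·
  s7 = 0 | 0 ⊢ ·
  s8 = d.0 ⊢ -d-> s9
  s9 = 0 ⊢ ·
LTS(Q): 10 reachable states
  t0 = d.(d.(0 | 0) + d.d.0) + ((c.0 + (0 + 0)) | d.(0 + 0 + 0) + b.d.c.0) ⊢ -b-> t1, -c-> t2, -d-> t3, -d-> t4
  t1 = d.c.0 ⊢ -d-> t5
  t2 = 0 | d.(0 + 0 + 0) ⊢ -d-> t6
  t3 = (c.0 + (0 + 0)) | (0 + 0 + 0) ⊢ -c-> t6
  t4 = d.(0 | 0) + d.d.0 ⊢ -d-> t7, -d-> t8
  t5 = c.0 ⊢ -c-> t9
  t6 = 0 | (0 + 0 + 0) ⊢ ·
  t7 = 0 | 0 ⊢ ·
  t8 = d.0 ⊢ -d-> t9
  t9 = 0 ⊢ ·
Bisimilarity quotient blocks:
  B0 = {s0, t0}
  B1 = {s3, s5, t3, t5}
  B2 = {s6, s7, s9, t6, t7, t9}
  B3 = {s4, t4}
  B4 = {s2, s8, t2, t8}
  B5 = {s1, t1}
s0 ∈ B0, t0 ∈ B0 → same block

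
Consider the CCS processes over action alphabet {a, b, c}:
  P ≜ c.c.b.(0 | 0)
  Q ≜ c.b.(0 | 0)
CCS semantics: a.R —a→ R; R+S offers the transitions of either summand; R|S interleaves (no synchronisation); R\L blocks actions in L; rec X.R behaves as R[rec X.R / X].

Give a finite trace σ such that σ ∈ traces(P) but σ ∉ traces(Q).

cc

LTS(P): 4 reachable states
  s0 = c.c.b.(0 | 0) has moves ··c··> s1
  s1 = c.b.(0 | 0) has moves ··c··> s2
  s2 = b.(0 | 0) has moves ··b··> s3
  s3 = 0 | 0 has moves ∅
LTS(Q): 3 reachable states
  t0 = c.b.(0 | 0) has moves ··c··> t1
  t1 = b.(0 | 0) has moves ··b··> t2
  t2 = 0 | 0 has moves ∅
Trace ⟨cc⟩ through P, begin at {s0}:
  step 1 (c): {s1}
  step 2 (c): {s2}
  — P admits the full trace.
Trace ⟨cc⟩ through Q, begin at {t0}:
  step 1 (c): {t1}
  step 2 (c): ∅  — Q cannot continue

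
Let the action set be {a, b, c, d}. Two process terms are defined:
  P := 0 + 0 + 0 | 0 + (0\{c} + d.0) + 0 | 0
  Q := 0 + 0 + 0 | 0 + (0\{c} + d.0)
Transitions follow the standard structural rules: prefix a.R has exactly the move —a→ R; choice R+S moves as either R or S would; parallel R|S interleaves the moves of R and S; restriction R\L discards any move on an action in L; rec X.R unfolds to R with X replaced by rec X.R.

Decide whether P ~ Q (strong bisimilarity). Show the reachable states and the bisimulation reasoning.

LTS(P): 2 reachable states
  m0 = 0 + 0 + 0 | 0 + (0\{c} + d.0) + 0 | 0 has moves ··d··> m1
  m1 = 0 has moves stopped
LTS(Q): 2 reachable states
  n0 = 0 + 0 + 0 | 0 + (0\{c} + d.0) has moves ··d··> n1
  n1 = 0 has moves stopped
Bisimilarity quotient blocks:
  B0 = {m0, n0}
  B1 = {m1, n1}
m0 ∈ B0, n0 ∈ B0 → same block

P ~ Q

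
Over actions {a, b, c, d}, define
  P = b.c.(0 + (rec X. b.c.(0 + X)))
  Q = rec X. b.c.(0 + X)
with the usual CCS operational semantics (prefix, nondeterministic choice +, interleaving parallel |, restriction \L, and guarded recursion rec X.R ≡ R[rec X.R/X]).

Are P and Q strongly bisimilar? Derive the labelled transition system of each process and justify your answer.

P ~ Q

Reachable graph of P (3 states):
  u0 = b.c.(0 + (rec X. b.c.(0 + X))) :: -b-> u1
  u1 = c.(0 + (rec X. b.c.(0 + X))) :: -c-> u2
  u2 = 0 + (rec X. b.c.(0 + X)) :: -b-> u1
Reachable graph of Q (3 states):
  v0 = rec X. b.c.(0 + X) :: -b-> v1
  v1 = c.(0 + (rec X. b.c.(0 + X))) :: -c-> v2
  v2 = 0 + (rec X. b.c.(0 + X)) :: -b-> v1
Bisimilarity quotient blocks:
  B0 = {u0, u2, v0, v2}
  B1 = {u1, v1}
u0 ∈ B0, v0 ∈ B0 → same block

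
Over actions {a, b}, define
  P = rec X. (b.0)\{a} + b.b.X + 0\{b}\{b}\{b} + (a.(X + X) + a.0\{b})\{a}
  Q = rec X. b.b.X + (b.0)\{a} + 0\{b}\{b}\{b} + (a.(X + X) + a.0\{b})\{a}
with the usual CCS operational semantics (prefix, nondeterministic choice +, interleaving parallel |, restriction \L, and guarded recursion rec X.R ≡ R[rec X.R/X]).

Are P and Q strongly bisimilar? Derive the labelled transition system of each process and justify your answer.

LTS(P): 3 reachable states
  p0 = rec X. (b.0)\{a} + b.b.X + 0\{b}\{b}\{b} + (a.(X + X) + a.0\{b})\{a} ⊢ -b-> p1, -b-> p2
  p1 = 0\{a} ⊢ ·
  p2 = b.(rec X. (b.0)\{a} + b.b.X + 0\{b}\{b}\{b} + (a.(X + X) + a.0\{b})\{a}) ⊢ -b-> p0
LTS(Q): 3 reachable states
  q0 = rec X. b.b.X + (b.0)\{a} + 0\{b}\{b}\{b} + (a.(X + X) + a.0\{b})\{a} ⊢ -b-> q1, -b-> q2
  q1 = 0\{a} ⊢ ·
  q2 = b.(rec X. b.b.X + (b.0)\{a} + 0\{b}\{b}\{b} + (a.(X + X) + a.0\{b})\{a}) ⊢ -b-> q0
Bisimilarity quotient blocks:
  B0 = {p0, q0}
  B1 = {p1, q1}
  B2 = {p2, q2}
p0 ∈ B0, q0 ∈ B0 → same block

bisimilar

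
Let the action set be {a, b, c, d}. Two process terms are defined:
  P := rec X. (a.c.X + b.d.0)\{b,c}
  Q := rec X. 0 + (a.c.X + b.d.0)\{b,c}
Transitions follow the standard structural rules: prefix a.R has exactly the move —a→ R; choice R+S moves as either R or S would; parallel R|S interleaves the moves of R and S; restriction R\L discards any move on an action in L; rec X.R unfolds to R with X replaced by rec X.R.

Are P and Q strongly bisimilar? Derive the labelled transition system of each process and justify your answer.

Reachable graph of P (2 states):
  s0 = rec X. (a.c.X + b.d.0)\{b,c} → -a-> s1
  s1 = (c.(rec X. (a.c.X + b.d.0)\{b,c}))\{b,c} → ∅
Reachable graph of Q (2 states):
  t0 = rec X. 0 + (a.c.X + b.d.0)\{b,c} → -a-> t1
  t1 = (c.(rec X. 0 + (a.c.X + b.d.0)\{b,c}))\{b,c} → ∅
Coarsest stable partition (strong bisimilarity classes):
  B0 = {s0, t0}
  B1 = {s1, t1}
s0 ∈ B0, t0 ∈ B0 → same block

bisimilar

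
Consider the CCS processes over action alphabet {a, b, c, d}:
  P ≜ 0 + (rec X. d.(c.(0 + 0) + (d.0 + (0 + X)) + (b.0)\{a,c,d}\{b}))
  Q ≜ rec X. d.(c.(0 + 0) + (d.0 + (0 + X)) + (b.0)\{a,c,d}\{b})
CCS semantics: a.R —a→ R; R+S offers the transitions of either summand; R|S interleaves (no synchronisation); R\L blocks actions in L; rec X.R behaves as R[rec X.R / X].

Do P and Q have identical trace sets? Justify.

Reachable graph of P (4 states):
  s0 = 0 + (rec X. d.(c.(0 + 0) + (d.0 + (0 + X)) + (b.0)\{a,c,d}\{b})) has moves —d→ s1
  s1 = c.(0 + 0) + (d.0 + (0 + (rec X. d.(c.(0 + 0) + (d.0 + (0 + X)) + (b.0)\{a,c,d}\{b})))) + (b.0)\{a,c,d}\{b} has moves —c→ s2, —d→ s1, —d→ s3
  s2 = 0 + 0 has moves stopped
  s3 = 0 has moves stopped
Reachable graph of Q (4 states):
  t0 = rec X. d.(c.(0 + 0) + (d.0 + (0 + X)) + (b.0)\{a,c,d}\{b}) has moves —d→ t1
  t1 = c.(0 + 0) + (d.0 + (0 + (rec X. d.(c.(0 + 0) + (d.0 + (0 + X)) + (b.0)\{a,c,d}\{b})))) + (b.0)\{a,c,d}\{b} has moves —c→ t2, —d→ t1, —d→ t3
  t2 = 0 + 0 has moves stopped
  t3 = 0 has moves stopped
Bisimilarity quotient blocks:
  B0 = {s0, t0}
  B1 = {s1, t1}
  B2 = {s2, s3, t2, t3}
s0 ∈ B0, t0 ∈ B0 → same block
Bisimilar ⇒ trace-equivalent.

YES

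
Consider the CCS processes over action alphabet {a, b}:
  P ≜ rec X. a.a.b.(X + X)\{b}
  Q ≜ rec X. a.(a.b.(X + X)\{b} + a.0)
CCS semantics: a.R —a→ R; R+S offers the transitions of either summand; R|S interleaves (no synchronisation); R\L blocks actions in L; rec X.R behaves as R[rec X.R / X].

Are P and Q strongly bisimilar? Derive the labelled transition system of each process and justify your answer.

not bisimilar

P's transition system — 6 states:
  u0 = rec X. a.a.b.(X + X)\{b} ⊢ --a--▸ u1
  u1 = a.b.((rec X. a.a.b.(X + X)\{b}) + (rec X. a.a.b.(X + X)\{b}))\{b} ⊢ --a--▸ u2
  u2 = b.((rec X. a.a.b.(X + X)\{b}) + (rec X. a.a.b.(X + X)\{b}))\{b} ⊢ --b--▸ u3
  u3 = ((rec X. a.a.b.(X + X)\{b}) + (rec X. a.a.b.(X + X)\{b}))\{b} ⊢ --a--▸ u4
  u4 = (a.b.((rec X. a.a.b.(X + X)\{b}) + (rec X. a.a.b.(X + X)\{b}))\{b})\{b} ⊢ --a--▸ u5
  u5 = (b.((rec X. a.a.b.(X + X)\{b}) + (rec X. a.a.b.(X + X)\{b}))\{b})\{b} ⊢ (no moves)
Q's transition system — 8 states:
  v0 = rec X. a.(a.b.(X + X)\{b} + a.0) ⊢ --a--▸ v1
  v1 = a.b.((rec X. a.(a.b.(X + X)\{b} + a.0)) + (rec X. a.(a.b.(X + X)\{b} + a.0)))\{b} + a.0 ⊢ --a--▸ v2, --a--▸ v3
  v2 = 0 ⊢ (no moves)
  v3 = b.((rec X. a.(a.b.(X + X)\{b} + a.0)) + (rec X. a.(a.b.(X + X)\{b} + a.0)))\{b} ⊢ --b--▸ v4
  v4 = ((rec X. a.(a.b.(X + X)\{b} + a.0)) + (rec X. a.(a.b.(X + X)\{b} + a.0)))\{b} ⊢ --a--▸ v5
  v5 = (a.b.((rec X. a.(a.b.(X + X)\{b} + a.0)) + (rec X. a.(a.b.(X + X)\{b} + a.0)))\{b} + a.0)\{b} ⊢ --a--▸ v6, --a--▸ v7
  v6 = (b.((rec X. a.(a.b.(X + X)\{b} + a.0)) + (rec X. a.(a.b.(X + X)\{b} + a.0)))\{b})\{b} ⊢ (no moves)
  v7 = 0\{b} ⊢ (no moves)
Partition-refinement fixed point:
  B0 = {u0}
  B1 = {u1}
  B2 = {u2, v3}
  B3 = {u3, v4}
  B4 = {u4, v5}
  B5 = {u5, v2, v6, v7}
  B6 = {v0}
  B7 = {v1}
u0 ∈ B0, v0 ∈ B6 → different blocks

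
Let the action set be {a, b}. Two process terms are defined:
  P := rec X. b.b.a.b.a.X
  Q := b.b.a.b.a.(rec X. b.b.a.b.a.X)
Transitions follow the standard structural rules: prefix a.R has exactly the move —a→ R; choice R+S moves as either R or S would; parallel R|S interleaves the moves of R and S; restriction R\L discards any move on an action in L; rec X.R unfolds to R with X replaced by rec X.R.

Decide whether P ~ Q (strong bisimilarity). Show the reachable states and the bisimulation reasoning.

LTS(P): 5 reachable states
  m0 = rec X. b.b.a.b.a.X ⊢ ··b··> m1
  m1 = b.a.b.a.(rec X. b.b.a.b.a.X) ⊢ ··b··> m2
  m2 = a.b.a.(rec X. b.b.a.b.a.X) ⊢ ··a··> m3
  m3 = b.a.(rec X. b.b.a.b.a.X) ⊢ ··b··> m4
  m4 = a.(rec X. b.b.a.b.a.X) ⊢ ··a··> m0
LTS(Q): 6 reachable states
  n0 = b.b.a.b.a.(rec X. b.b.a.b.a.X) ⊢ ··b··> n1
  n1 = b.a.b.a.(rec X. b.b.a.b.a.X) ⊢ ··b··> n2
  n2 = a.b.a.(rec X. b.b.a.b.a.X) ⊢ ··a··> n3
  n3 = b.a.(rec X. b.b.a.b.a.X) ⊢ ··b··> n4
  n4 = a.(rec X. b.b.a.b.a.X) ⊢ ··a··> n5
  n5 = rec X. b.b.a.b.a.X ⊢ ··b··> n1
Bisimilarity quotient blocks:
  B0 = {m0, n0, n5}
  B1 = {m1, n1}
  B2 = {m2, n2}
  B3 = {m3, n3}
  B4 = {m4, n4}
m0 ∈ B0, n0 ∈ B0 → same block

YES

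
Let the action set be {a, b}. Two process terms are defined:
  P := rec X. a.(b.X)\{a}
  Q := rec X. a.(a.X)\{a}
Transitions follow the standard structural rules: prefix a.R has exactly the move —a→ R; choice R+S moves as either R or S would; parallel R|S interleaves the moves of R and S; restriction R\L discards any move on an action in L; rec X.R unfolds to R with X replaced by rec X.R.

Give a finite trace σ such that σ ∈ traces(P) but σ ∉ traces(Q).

ab

P's transition system — 3 states:
  p0 = rec X. a.(b.X)\{a} ⊢ —a→ p1
  p1 = (b.(rec X. a.(b.X)\{a}))\{a} ⊢ —b→ p2
  p2 = (rec X. a.(b.X)\{a})\{a} ⊢ deadlocked
Q's transition system — 2 states:
  q0 = rec X. a.(a.X)\{a} ⊢ —a→ q1
  q1 = (a.(rec X. a.(a.X)\{a}))\{a} ⊢ deadlocked
Run σ = ⟨ab⟩ on P: start {p0}
  [1] a ⇒ {p1}
  [2] b ⇒ {p2}
  — P admits the full trace.
Run σ = ⟨ab⟩ on Q: start {q0}
  [1] a ⇒ {q1}
  [2] b ⇒ ∅ (Q stuck)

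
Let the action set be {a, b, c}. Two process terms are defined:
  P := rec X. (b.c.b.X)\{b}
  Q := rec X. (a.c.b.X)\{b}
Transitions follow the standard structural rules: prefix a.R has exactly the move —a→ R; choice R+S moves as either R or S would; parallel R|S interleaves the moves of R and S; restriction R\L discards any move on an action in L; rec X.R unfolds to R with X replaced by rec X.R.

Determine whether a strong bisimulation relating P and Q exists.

NO

LTS(P): 1 reachable states
  s0 = rec X. (b.c.b.X)\{b} ⊢ ·
LTS(Q): 3 reachable states
  t0 = rec X. (a.c.b.X)\{b} ⊢ —a→ t1
  t1 = (c.b.(rec X. (a.c.b.X)\{b}))\{b} ⊢ —c→ t2
  t2 = (b.(rec X. (a.c.b.X)\{b}))\{b} ⊢ ·
Coarsest stable partition (strong bisimilarity classes):
  B0 = {s0, t2}
  B1 = {t0}
  B2 = {t1}
s0 ∈ B0, t0 ∈ B1 → different blocks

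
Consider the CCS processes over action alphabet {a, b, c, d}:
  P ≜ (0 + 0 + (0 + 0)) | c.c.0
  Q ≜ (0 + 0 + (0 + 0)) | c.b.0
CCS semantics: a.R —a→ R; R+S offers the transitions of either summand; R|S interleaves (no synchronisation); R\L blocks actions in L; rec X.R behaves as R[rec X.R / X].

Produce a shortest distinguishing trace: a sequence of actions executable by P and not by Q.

cc

Reachable graph of P (3 states):
  u0 = (0 + 0 + (0 + 0)) | c.c.0 :: =c=> u1
  u1 = (0 + 0 + (0 + 0)) | c.0 :: =c=> u2
  u2 = (0 + 0 + (0 + 0)) | 0 :: (no moves)
Reachable graph of Q (3 states):
  v0 = (0 + 0 + (0 + 0)) | c.b.0 :: =c=> v1
  v1 = (0 + 0 + (0 + 0)) | b.0 :: =b=> v2
  v2 = (0 + 0 + (0 + 0)) | 0 :: (no moves)
Executing cc from P (initial set {u0}):
  [1] c ⇒ {u1}
  [2] c ⇒ {u2}
  ✓ P
Executing cc from Q (initial set {v0}):
  [1] c ⇒ {v1}
  [2] c ⇒ ∅ (Q stuck)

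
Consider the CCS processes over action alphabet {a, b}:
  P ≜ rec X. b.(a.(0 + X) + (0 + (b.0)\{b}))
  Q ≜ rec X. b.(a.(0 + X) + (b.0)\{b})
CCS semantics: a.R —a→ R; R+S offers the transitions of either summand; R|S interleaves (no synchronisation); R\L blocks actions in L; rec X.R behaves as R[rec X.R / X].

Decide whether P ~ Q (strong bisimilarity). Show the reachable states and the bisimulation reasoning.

LTS(P): 3 reachable states
  u0 = rec X. b.(a.(0 + X) + (0 + (b.0)\{b})) has moves =b=> u1
  u1 = a.(0 + (rec X. b.(a.(0 + X) + (0 + (b.0)\{b})))) + (0 + (b.0)\{b}) has moves =a=> u2
  u2 = 0 + (rec X. b.(a.(0 + X) + (0 + (b.0)\{b}))) has moves =b=> u1
LTS(Q): 3 reachable states
  v0 = rec X. b.(a.(0 + X) + (b.0)\{b}) has moves =b=> v1
  v1 = a.(0 + (rec X. b.(a.(0 + X) + (b.0)\{b}))) + (b.0)\{b} has moves =a=> v2
  v2 = 0 + (rec X. b.(a.(0 + X) + (b.0)\{b})) has moves =b=> v1
Partition-refinement fixed point:
  B0 = {u0, u2, v0, v2}
  B1 = {u1, v1}
u0 ∈ B0, v0 ∈ B0 → same block

bisimilar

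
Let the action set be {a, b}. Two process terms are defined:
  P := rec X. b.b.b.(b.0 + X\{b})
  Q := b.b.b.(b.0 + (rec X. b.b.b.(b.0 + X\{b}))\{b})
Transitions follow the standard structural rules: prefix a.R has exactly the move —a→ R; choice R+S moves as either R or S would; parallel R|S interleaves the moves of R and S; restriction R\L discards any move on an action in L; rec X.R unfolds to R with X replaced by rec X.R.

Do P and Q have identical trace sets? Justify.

P's transition system — 5 states:
  p0 = rec X. b.b.b.(b.0 + X\{b}) has moves -b-> p1
  p1 = b.b.(b.0 + (rec X. b.b.b.(b.0 + X\{b}))\{b}) has moves -b-> p2
  p2 = b.(b.0 + (rec X. b.b.b.(b.0 + X\{b}))\{b}) has moves -b-> p3
  p3 = b.0 + (rec X. b.b.b.(b.0 + X\{b}))\{b} has moves -b-> p4
  p4 = 0 has moves ·
Q's transition system — 5 states:
  q0 = b.b.b.(b.0 + (rec X. b.b.b.(b.0 + X\{b}))\{b}) has moves -b-> q1
  q1 = b.b.(b.0 + (rec X. b.b.b.(b.0 + X\{b}))\{b}) has moves -b-> q2
  q2 = b.(b.0 + (rec X. b.b.b.(b.0 + X\{b}))\{b}) has moves -b-> q3
  q3 = b.0 + (rec X. b.b.b.(b.0 + X\{b}))\{b} has moves -b-> q4
  q4 = 0 has moves ·
Bisimilarity quotient blocks:
  B0 = {p0, q0}
  B1 = {p1, q1}
  B2 = {p2, q2}
  B3 = {p3, q3}
  B4 = {p4, q4}
p0 ∈ B0, q0 ∈ B0 → same block
Bisimilar ⇒ trace-equivalent.

traces(P) = traces(Q)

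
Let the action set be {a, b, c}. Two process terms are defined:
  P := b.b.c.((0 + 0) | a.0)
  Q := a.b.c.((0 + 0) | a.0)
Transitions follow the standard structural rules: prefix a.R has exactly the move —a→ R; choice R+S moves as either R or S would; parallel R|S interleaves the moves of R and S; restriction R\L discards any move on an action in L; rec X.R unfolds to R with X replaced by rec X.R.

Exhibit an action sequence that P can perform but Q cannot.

b

Reachable graph of P (5 states):
  m0 = b.b.c.((0 + 0) | a.0) ⊢ -b-> m1
  m1 = b.c.((0 + 0) | a.0) ⊢ -b-> m2
  m2 = c.((0 + 0) | a.0) ⊢ -c-> m3
  m3 = (0 + 0) | a.0 ⊢ -a-> m4
  m4 = (0 + 0) | 0 ⊢ (no moves)
Reachable graph of Q (5 states):
  n0 = a.b.c.((0 + 0) | a.0) ⊢ -a-> n1
  n1 = b.c.((0 + 0) | a.0) ⊢ -b-> n2
  n2 = c.((0 + 0) | a.0) ⊢ -c-> n3
  n3 = (0 + 0) | a.0 ⊢ -a-> n4
  n4 = (0 + 0) | 0 ⊢ (no moves)
Run σ = ⟨b⟩ on P: start {m0}
  [1] b ⇒ {m1}
  — P admits the full trace.
Run σ = ⟨b⟩ on Q: start {n0}
  [1] b ⇒ ∅  — Q cannot continue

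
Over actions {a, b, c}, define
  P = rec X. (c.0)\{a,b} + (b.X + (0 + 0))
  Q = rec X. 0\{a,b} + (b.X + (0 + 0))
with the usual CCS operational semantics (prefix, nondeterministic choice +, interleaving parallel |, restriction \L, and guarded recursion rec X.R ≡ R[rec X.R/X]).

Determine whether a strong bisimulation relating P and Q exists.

LTS(P): 2 reachable states
  p0 = rec X. (c.0)\{a,b} + (b.X + (0 + 0)) :: ··b··> p0, ··c··> p1
  p1 = 0\{a,b} :: ∅
LTS(Q): 1 reachable states
  q0 = rec X. 0\{a,b} + (b.X + (0 + 0)) :: ··b··> q0
Bisimilarity quotient blocks:
  B0 = {p0}
  B1 = {p1}
  B2 = {q0}
p0 ∈ B0, q0 ∈ B2 → different blocks

NO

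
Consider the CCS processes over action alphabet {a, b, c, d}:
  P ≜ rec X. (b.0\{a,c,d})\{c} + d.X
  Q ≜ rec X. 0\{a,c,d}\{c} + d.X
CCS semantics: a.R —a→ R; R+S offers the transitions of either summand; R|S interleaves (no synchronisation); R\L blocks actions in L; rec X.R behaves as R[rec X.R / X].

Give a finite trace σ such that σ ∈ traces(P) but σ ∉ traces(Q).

b

LTS(P): 2 reachable states
  s0 = rec X. (b.0\{a,c,d})\{c} + d.X has moves -b-> s1, -d-> s0
  s1 = 0\{a,c,d}\{c} has moves deadlocked
LTS(Q): 1 reachable states
  t0 = rec X. 0\{a,c,d}\{c} + d.X has moves -d-> t0
Executing b from P (initial set {s0}):
  after b @ step 1: {s1}
  — P admits the full trace.
Executing b from Q (initial set {t0}):
  after b @ step 1: no successor for Q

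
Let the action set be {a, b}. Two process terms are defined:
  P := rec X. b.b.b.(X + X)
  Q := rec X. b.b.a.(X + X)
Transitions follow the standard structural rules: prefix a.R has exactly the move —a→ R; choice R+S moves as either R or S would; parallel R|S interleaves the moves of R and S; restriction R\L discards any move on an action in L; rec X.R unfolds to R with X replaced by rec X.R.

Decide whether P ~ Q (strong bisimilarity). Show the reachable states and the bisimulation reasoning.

Reachable graph of P (4 states):
  p0 = rec X. b.b.b.(X + X) | =b=> p1
  p1 = b.b.((rec X. b.b.b.(X + X)) + (rec X. b.b.b.(X + X))) | =b=> p2
  p2 = b.((rec X. b.b.b.(X + X)) + (rec X. b.b.b.(X + X))) | =b=> p3
  p3 = (rec X. b.b.b.(X + X)) + (rec X. b.b.b.(X + X)) | =b=> p1
Reachable graph of Q (4 states):
  q0 = rec X. b.b.a.(X + X) | =b=> q1
  q1 = b.a.((rec X. b.b.a.(X + X)) + (rec X. b.b.a.(X + X))) | =b=> q2
  q2 = a.((rec X. b.b.a.(X + X)) + (rec X. b.b.a.(X + X))) | =a=> q3
  q3 = (rec X. b.b.a.(X + X)) + (rec X. b.b.a.(X + X)) | =b=> q1
Partition-refinement fixed point:
  B0 = {p0, p1, p2, p3}
  B1 = {q0, q3}
  B2 = {q1}
  B3 = {q2}
p0 ∈ B0, q0 ∈ B1 → different blocks

not bisimilar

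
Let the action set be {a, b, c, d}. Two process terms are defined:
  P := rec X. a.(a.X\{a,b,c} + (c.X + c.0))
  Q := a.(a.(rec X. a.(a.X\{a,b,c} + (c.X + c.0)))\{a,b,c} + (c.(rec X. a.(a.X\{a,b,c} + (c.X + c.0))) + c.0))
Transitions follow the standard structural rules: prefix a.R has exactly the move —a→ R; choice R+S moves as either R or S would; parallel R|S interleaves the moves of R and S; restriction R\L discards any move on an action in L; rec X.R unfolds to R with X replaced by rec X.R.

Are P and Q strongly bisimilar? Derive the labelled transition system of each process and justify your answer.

bisimilar

Reachable graph of P (4 states):
  u0 = rec X. a.(a.X\{a,b,c} + (c.X + c.0)) → —a→ u1
  u1 = a.(rec X. a.(a.X\{a,b,c} + (c.X + c.0)))\{a,b,c} + (c.(rec X. a.(a.X\{a,b,c} + (c.X + c.0))) + c.0) → —a→ u2, —c→ u0, —c→ u3
  u2 = (rec X. a.(a.X\{a,b,c} + (c.X + c.0)))\{a,b,c} → ·
  u3 = 0 → ·
Reachable graph of Q (5 states):
  v0 = a.(a.(rec X. a.(a.X\{a,b,c} + (c.X + c.0)))\{a,b,c} + (c.(rec X. a.(a.X\{a,b,c} + (c.X + c.0))) + c.0)) → —a→ v1
  v1 = a.(rec X. a.(a.X\{a,b,c} + (c.X + c.0)))\{a,b,c} + (c.(rec X. a.(a.X\{a,b,c} + (c.X + c.0))) + c.0) → —a→ v2, —c→ v3, —c→ v4
  v2 = (rec X. a.(a.X\{a,b,c} + (c.X + c.0)))\{a,b,c} → ·
  v3 = 0 → ·
  v4 = rec X. a.(a.X\{a,b,c} + (c.X + c.0)) → —a→ v1
Coarsest stable partition (strong bisimilarity classes):
  B0 = {u0, v0, v4}
  B1 = {u1, v1}
  B2 = {u2, u3, v2, v3}
u0 ∈ B0, v0 ∈ B0 → same block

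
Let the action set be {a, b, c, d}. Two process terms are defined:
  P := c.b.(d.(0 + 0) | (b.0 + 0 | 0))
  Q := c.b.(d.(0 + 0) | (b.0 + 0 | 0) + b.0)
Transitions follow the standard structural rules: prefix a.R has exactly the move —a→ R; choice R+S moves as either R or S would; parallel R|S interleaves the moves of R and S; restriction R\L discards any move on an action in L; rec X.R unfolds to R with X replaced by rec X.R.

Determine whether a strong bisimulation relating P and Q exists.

Reachable graph of P (6 states):
  m0 = c.b.(d.(0 + 0) | (b.0 + 0 | 0)) → ··c··> m1
  m1 = b.(d.(0 + 0) | (b.0 + 0 | 0)) → ··b··> m2
  m2 = d.(0 + 0) | (b.0 + 0 | 0) → ··b··> m3, ··d··> m4
  m3 = d.(0 + 0) | 0 → ··d··> m5
  m4 = (0 + 0) | (b.0 + 0 | 0) → ··b··> m5
  m5 = (0 + 0) | 0 → (no moves)
Reachable graph of Q (7 states):
  n0 = c.b.(d.(0 + 0) | (b.0 + 0 | 0) + b.0) → ··c··> n1
  n1 = b.(d.(0 + 0) | (b.0 + 0 | 0) + b.0) → ··b··> n2
  n2 = d.(0 + 0) | (b.0 + 0 | 0) + b.0 → ··b··> n3, ··b··> n4, ··d··> n5
  n3 = 0 → (no moves)
  n4 = d.(0 + 0) | 0 → ··d··> n6
  n5 = (0 + 0) | (b.0 + 0 | 0) → ··b··> n6
  n6 = (0 + 0) | 0 → (no moves)
Bisimilarity quotient blocks:
  B0 = {m0}
  B1 = {m1}
  B2 = {m2}
  B3 = {m3, n4}
  B4 = {m5, n3, n6}
  B5 = {m4, n5}
  B6 = {n0}
  B7 = {n1}
  B8 = {n2}
m0 ∈ B0, n0 ∈ B6 → different blocks

NO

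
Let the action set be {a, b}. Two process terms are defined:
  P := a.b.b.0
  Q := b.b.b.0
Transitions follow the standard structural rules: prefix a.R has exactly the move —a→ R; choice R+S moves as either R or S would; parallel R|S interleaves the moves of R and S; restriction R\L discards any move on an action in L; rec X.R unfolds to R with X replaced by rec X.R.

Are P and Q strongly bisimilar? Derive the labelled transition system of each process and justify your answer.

Reachable graph of P (4 states):
  u0 = a.b.b.0 ⊢ ··a··> u1
  u1 = b.b.0 ⊢ ··b··> u2
  u2 = b.0 ⊢ ··b··> u3
  u3 = 0 ⊢ deadlocked
Reachable graph of Q (4 states):
  v0 = b.b.b.0 ⊢ ··b··> v1
  v1 = b.b.0 ⊢ ··b··> v2
  v2 = b.0 ⊢ ··b··> v3
  v3 = 0 ⊢ deadlocked
Bisimilarity quotient blocks:
  B0 = {u0}
  B1 = {u1, v1}
  B2 = {u2, v2}
  B3 = {u3, v3}
  B4 = {v0}
u0 ∈ B0, v0 ∈ B4 → different blocks

P ≁ Q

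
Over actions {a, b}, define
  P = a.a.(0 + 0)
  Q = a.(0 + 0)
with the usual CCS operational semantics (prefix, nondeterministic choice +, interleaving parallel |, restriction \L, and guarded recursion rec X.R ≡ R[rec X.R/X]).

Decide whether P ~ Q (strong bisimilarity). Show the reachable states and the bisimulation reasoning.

P ≁ Q

LTS(P): 3 reachable states
  s0 = a.a.(0 + 0) → -a-> s1
  s1 = a.(0 + 0) → -a-> s2
  s2 = 0 + 0 → ∅
LTS(Q): 2 reachable states
  t0 = a.(0 + 0) → -a-> t1
  t1 = 0 + 0 → ∅
Bisimilarity quotient blocks:
  B0 = {s0}
  B1 = {s1, t0}
  B2 = {s2, t1}
s0 ∈ B0, t0 ∈ B1 → different blocks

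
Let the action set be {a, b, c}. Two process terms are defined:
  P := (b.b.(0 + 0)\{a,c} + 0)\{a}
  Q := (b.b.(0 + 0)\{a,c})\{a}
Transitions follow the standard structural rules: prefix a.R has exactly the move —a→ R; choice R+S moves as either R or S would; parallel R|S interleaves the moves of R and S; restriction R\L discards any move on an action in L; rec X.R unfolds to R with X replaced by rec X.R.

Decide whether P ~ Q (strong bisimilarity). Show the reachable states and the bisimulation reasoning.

P's transition system — 3 states:
  m0 = (b.b.(0 + 0)\{a,c} + 0)\{a} | -b-> m1
  m1 = (b.(0 + 0)\{a,c})\{a} | -b-> m2
  m2 = (0 + 0)\{a,c}\{a} | deadlocked
Q's transition system — 3 states:
  n0 = (b.b.(0 + 0)\{a,c})\{a} | -b-> n1
  n1 = (b.(0 + 0)\{a,c})\{a} | -b-> n2
  n2 = (0 + 0)\{a,c}\{a} | deadlocked
Partition-refinement fixed point:
  B0 = {m0, n0}
  B1 = {m1, n1}
  B2 = {m2, n2}
m0 ∈ B0, n0 ∈ B0 → same block

bisimilar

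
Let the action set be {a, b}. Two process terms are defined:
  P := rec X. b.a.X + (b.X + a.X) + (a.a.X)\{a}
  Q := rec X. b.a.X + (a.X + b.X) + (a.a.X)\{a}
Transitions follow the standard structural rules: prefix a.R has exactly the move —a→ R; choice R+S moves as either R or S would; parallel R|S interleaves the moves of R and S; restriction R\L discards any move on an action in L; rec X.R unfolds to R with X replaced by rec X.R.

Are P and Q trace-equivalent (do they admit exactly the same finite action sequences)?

LTS(P): 2 reachable states
  m0 = rec X. b.a.X + (b.X + a.X) + (a.a.X)\{a} → ··a··> m0, ··b··> m0, ··b··> m1
  m1 = a.(rec X. b.a.X + (b.X + a.X) + (a.a.X)\{a}) → ··a··> m0
LTS(Q): 2 reachable states
  n0 = rec X. b.a.X + (a.X + b.X) + (a.a.X)\{a} → ··a··> n0, ··b··> n0, ··b··> n1
  n1 = a.(rec X. b.a.X + (a.X + b.X) + (a.a.X)\{a}) → ··a··> n0
Partition-refinement fixed point:
  B0 = {m0, n0}
  B1 = {m1, n1}
m0 ∈ B0, n0 ∈ B0 → same block
Bisimilar ⇒ trace-equivalent.

YES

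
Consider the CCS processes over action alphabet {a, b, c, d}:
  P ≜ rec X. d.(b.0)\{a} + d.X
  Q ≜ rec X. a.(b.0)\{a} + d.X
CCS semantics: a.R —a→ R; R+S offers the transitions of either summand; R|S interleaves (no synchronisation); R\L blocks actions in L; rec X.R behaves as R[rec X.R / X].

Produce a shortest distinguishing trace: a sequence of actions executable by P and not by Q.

Reachable graph of P (3 states):
  m0 = rec X. d.(b.0)\{a} + d.X → ··d··> m0, ··d··> m1
  m1 = (b.0)\{a} → ··b··> m2
  m2 = 0\{a} → deadlocked
Reachable graph of Q (3 states):
  n0 = rec X. a.(b.0)\{a} + d.X → ··a··> n1, ··d··> n0
  n1 = (b.0)\{a} → ··b··> n2
  n2 = 0\{a} → deadlocked
Executing db from P (initial set {m0}):
  step 1 (d): {m0, m1}
  step 2 (b): {m2}
  P completes σ.
Executing db from Q (initial set {n0}):
  step 1 (d): {n0}
  step 2 (b): ∅ (Q stuck)

db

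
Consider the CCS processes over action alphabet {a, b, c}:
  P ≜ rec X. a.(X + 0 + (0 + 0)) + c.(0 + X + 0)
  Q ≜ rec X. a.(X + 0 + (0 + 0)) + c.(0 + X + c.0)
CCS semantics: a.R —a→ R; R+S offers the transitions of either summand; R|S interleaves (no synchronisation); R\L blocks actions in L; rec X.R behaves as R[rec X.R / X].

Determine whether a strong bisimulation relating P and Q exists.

NO

LTS(P): 3 reachable states
  s0 = rec X. a.(X + 0 + (0 + 0)) + c.(0 + X + 0) ⊢ ··a··> s1, ··c··> s2
  s1 = (rec X. a.(X + 0 + (0 + 0)) + c.(0 + X + 0)) + 0 + (0 + 0) ⊢ ··a··> s1, ··c··> s2
  s2 = 0 + (rec X. a.(X + 0 + (0 + 0)) + c.(0 + X + 0)) + 0 ⊢ ··a··> s1, ··c··> s2
LTS(Q): 4 reachable states
  t0 = rec X. a.(X + 0 + (0 + 0)) + c.(0 + X + c.0) ⊢ ··a··> t1, ··c··> t2
  t1 = (rec X. a.(X + 0 + (0 + 0)) + c.(0 + X + c.0)) + 0 + (0 + 0) ⊢ ··a··> t1, ··c··> t2
  t2 = 0 + (rec X. a.(X + 0 + (0 + 0)) + c.(0 + X + c.0)) + c.0 ⊢ ··a··> t1, ··c··> t2, ··c··> t3
  t3 = 0 ⊢ deadlocked
Bisimilarity quotient blocks:
  B0 = {s0, s1, s2}
  B1 = {t0, t1}
  B2 = {t2}
  B3 = {t3}
s0 ∈ B0, t0 ∈ B1 → different blocks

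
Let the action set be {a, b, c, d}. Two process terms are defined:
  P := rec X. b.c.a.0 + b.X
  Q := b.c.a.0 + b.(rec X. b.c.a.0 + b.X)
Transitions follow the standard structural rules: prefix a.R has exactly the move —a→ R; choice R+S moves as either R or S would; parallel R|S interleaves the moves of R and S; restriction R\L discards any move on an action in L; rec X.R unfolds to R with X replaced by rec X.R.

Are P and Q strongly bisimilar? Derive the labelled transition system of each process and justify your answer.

P's transition system — 4 states:
  p0 = rec X. b.c.a.0 + b.X :: --b--▸ p0, --b--▸ p1
  p1 = c.a.0 :: --c--▸ p2
  p2 = a.0 :: --a--▸ p3
  p3 = 0 :: ·
Q's transition system — 5 states:
  q0 = b.c.a.0 + b.(rec X. b.c.a.0 + b.X) :: --b--▸ q1, --b--▸ q2
  q1 = c.a.0 :: --c--▸ q3
  q2 = rec X. b.c.a.0 + b.X :: --b--▸ q1, --b--▸ q2
  q3 = a.0 :: --a--▸ q4
  q4 = 0 :: ·
Partition-refinement fixed point:
  B0 = {p0, q0, q2}
  B1 = {p1, q1}
  B2 = {p2, q3}
  B3 = {p3, q4}
p0 ∈ B0, q0 ∈ B0 → same block

P ~ Q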